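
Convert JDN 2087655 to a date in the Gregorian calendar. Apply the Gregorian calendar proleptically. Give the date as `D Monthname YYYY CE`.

15 September 1003 CE

Counting from JDN 2299161 = 15 Oct 1582 gives an offset of -211506 days.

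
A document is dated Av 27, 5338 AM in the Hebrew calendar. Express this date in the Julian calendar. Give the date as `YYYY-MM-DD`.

1578-07-31

Both dates share Julian Day Number 2297634; in the Julian calendar that is 31 July 1578 CE.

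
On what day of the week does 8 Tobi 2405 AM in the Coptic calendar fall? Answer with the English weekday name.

Equivalently 21 January 2689 Gregorian, JDN 2703218.
Since JDN mod 7 = 0 (0 = Monday), the day is Monday.

Monday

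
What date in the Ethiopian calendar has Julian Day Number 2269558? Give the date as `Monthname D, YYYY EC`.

JDN 2269558 is 27 September 1501 in the proleptic Gregorian calendar.
In the Ethiopian calendar that day is Meskerem 20, 1494 EC.

Meskerem 20, 1494 EC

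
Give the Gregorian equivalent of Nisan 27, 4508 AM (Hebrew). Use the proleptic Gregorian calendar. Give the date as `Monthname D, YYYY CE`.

April 4, 748 CE

Julian Day Number of the source date = 1994355.
Converting JDN 1994355 to the Gregorian calendar gives 4 April 748 CE.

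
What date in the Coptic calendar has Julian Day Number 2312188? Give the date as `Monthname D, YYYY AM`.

The Gregorian equivalent of JDN 2312188 is 15 June 1618.
In the Coptic calendar that day is Paoni 11, 1334 AM.

Paoni 11, 1334 AM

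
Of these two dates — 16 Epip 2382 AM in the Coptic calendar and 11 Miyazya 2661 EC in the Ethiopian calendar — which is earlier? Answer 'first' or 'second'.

Converting both to JDN: 2695005 vs 2696006; the smaller is the first.

first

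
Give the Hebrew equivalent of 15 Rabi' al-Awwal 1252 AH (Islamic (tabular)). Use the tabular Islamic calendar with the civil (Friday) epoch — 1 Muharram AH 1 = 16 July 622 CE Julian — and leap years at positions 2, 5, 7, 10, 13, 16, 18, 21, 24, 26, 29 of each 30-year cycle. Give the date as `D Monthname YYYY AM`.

The source date corresponds to 30 June 1836 in the Gregorian calendar (JDN 2391826).
That day falls on 15 Tammuz 5596 AM in the Hebrew calendar.

15 Tammuz 5596 AM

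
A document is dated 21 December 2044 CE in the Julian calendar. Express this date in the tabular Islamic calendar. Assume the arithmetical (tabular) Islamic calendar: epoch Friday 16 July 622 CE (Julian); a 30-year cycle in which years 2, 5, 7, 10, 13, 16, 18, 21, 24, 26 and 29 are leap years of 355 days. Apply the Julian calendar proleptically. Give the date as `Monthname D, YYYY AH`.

The source date corresponds to 3 January 2045 in the Gregorian calendar (JDN 2467984).
That day falls on 13 Safar 1467 AH in the tabular Islamic calendar.

Safar 13, 1467 AH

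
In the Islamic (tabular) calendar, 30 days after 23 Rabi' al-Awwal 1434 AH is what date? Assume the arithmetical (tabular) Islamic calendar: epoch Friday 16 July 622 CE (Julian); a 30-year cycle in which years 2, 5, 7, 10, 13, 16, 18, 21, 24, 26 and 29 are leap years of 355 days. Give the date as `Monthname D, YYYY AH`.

Rabi' al-Thani 23, 1434 AH

The starting date is JDN 2456328; 2456328 + 30 = 2456358.
JDN 2456358 corresponds to Rabi' al-Thani 23, 1434 AH.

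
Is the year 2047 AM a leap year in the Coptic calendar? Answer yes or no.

yes

2047 mod 4 = 3; in the Coptic calendar a year is leap when year mod 4 = 3, so it is a leap year.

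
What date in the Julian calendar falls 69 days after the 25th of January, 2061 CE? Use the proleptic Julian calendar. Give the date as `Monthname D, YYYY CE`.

Counting 69 days forward from JDN 2473863 reaches JDN 2473932, which is April 4, 2061 CE.

April 4, 2061 CE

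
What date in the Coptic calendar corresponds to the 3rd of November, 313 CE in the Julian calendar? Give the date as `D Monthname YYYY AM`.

The source date corresponds to 4 November 313 in the proleptic Gregorian calendar (JDN 1835688).
That day falls on 7 Hathor 30 AM in the Coptic calendar.

7 Hathor 30 AM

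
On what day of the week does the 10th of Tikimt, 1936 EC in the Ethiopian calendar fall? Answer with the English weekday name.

Thursday

In the Gregorian calendar this is 21 October 1943 (JDN 2431019).
Since JDN mod 7 = 3 (0 = Monday), the day is Thursday.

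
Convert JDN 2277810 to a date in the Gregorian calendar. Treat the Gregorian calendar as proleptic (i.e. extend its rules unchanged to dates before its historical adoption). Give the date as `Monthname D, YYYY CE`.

JDN 2451545 is 1 Jan 2000; 2277810 is −173735 days from there.

May 1, 1524 CE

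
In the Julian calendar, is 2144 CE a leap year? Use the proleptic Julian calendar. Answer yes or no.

2144 mod 4 = 0, so it is a leap year in the Julian calendar.

yes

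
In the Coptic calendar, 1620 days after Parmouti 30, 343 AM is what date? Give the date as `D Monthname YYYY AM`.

The starting date is JDN 1950184; 1950184 + 1620 = 1951804.
JDN 1951804 corresponds to 3 Paopi 348 AM.

3 Paopi 348 AM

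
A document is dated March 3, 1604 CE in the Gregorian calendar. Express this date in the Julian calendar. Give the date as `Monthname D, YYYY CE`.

The Julian–Gregorian offset here is 10 days (Julian trailing).
3 March 1604 Gregorian − 10 days → 22 February 1604 Julian.

February 22, 1604 CE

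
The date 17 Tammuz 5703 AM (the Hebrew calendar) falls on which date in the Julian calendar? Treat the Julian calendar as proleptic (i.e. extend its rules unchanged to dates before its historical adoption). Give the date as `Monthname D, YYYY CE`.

July 7, 1943 CE

Both dates share Julian Day Number 2430926; in the Julian calendar that is 7 July 1943 CE.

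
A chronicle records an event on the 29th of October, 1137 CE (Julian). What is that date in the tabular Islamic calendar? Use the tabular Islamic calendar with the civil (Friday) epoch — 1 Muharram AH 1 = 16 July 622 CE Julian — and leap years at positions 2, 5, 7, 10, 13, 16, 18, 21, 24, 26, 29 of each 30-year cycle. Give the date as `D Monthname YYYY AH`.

11 Safar 532 AH

Both dates share Julian Day Number 2136649; in the tabular Islamic calendar that is 11 Safar 532 AH.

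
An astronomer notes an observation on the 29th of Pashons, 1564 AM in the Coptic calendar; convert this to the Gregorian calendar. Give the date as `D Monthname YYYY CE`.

Both dates share Julian Day Number 2396184; in the Gregorian calendar that is 5 June 1848 CE.

5 June 1848 CE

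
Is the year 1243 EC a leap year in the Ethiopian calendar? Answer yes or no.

1243 mod 4 = 3; in the Ethiopian calendar a year is leap when year mod 4 = 3, so it is a leap year.

yes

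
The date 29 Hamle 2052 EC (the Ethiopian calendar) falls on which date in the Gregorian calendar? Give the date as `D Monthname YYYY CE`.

Both dates share Julian Day Number 2473677; in the Gregorian calendar that is 5 August 2060 CE.

5 August 2060 CE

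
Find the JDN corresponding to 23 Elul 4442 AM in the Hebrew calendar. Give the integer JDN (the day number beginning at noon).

1970402

Equivalently 4 September 682 (proleptic Gregorian).
JDN 2299161 is 15 October 1582 CE (Gregorian); the target day is −328759 days from there, so JDN = 1970402.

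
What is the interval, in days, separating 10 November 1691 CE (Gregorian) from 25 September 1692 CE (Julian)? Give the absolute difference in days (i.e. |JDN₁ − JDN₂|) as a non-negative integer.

330

JDN of the first date = 2338999.
JDN of the second date = 2339329.
|2339329 − 2338999| = 330.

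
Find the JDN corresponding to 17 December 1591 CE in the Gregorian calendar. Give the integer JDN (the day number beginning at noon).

2302511

JDN 2400001 is 17 November 1858 CE (Gregorian), MJD 0; the target day is −97490 days from there, so JDN = 2302511.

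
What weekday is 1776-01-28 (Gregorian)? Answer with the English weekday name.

JDN 2369758 mod 7 = 6, and JDN 0 was a Monday, so this is a Sunday.

Sunday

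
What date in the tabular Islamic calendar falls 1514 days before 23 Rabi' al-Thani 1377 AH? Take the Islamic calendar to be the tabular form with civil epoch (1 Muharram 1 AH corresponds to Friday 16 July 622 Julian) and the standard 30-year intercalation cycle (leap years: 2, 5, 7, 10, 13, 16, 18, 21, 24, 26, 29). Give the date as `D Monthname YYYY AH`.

Counting 1514 days back from JDN 2436160 reaches JDN 2434646, which is 16 Muharram 1373 AH.

16 Muharram 1373 AH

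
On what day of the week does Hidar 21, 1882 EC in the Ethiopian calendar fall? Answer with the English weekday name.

Friday

Equivalently 29 November 1889 Gregorian, JDN 2411336.
Since JDN mod 7 = 4 (0 = Monday), the day is Friday.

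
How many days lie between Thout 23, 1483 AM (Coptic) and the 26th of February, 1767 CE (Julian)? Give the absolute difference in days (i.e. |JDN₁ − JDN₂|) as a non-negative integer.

JDN of the first date = 2366352.
JDN of the second date = 2366511.
|2366511 − 2366352| = 159.

159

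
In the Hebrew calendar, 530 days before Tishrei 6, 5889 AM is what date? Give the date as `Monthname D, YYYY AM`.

Iyar 6, 5887 AM

Counting 530 days back from JDN 2498569 reaches JDN 2498039, which is Iyar 6, 5887 AM.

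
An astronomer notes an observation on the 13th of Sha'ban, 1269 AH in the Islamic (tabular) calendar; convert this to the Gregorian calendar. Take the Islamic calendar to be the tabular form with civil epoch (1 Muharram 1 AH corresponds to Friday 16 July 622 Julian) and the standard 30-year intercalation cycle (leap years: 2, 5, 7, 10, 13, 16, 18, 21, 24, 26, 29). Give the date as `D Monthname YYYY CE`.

22 May 1853 CE

Julian Day Number of the source date = 2397996.
Converting JDN 2397996 to the Gregorian calendar gives 22 May 1853 CE.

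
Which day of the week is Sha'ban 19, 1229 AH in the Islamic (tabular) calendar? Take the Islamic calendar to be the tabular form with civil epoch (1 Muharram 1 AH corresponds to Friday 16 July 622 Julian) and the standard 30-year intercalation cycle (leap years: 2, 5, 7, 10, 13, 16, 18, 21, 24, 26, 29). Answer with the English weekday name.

In the Gregorian calendar this is 6 August 1814 (JDN 2383827).
2383827 ≡ 5 (mod 7); counting from Monday = 0 gives Saturday.

Saturday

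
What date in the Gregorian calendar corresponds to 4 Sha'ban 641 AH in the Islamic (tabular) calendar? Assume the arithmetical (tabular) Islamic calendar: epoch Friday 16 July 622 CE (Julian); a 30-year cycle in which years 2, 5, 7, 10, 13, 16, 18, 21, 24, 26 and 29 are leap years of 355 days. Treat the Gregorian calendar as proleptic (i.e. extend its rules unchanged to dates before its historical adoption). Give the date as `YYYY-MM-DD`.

1244-01-24

Both dates share Julian Day Number 2175445; in the Gregorian calendar that is 24 January 1244 CE.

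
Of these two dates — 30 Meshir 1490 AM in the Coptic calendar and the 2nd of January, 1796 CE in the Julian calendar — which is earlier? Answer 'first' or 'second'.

first

Converting both to JDN: 2369066 vs 2377048; the smaller is the first.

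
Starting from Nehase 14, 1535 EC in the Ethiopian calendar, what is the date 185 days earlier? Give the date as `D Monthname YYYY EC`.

The starting date is JDN 2284857; 2284857 − 185 = 2284672.
JDN 2284672 corresponds to 9 Yekatit 1535 EC.

9 Yekatit 1535 EC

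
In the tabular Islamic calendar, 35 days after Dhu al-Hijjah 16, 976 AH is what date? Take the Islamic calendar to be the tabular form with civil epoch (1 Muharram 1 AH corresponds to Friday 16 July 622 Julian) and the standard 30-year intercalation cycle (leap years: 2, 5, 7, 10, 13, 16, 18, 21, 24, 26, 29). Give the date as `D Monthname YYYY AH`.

JDN of Dhu al-Hijjah 16, 976 AH = 2294287.
2294287 + 35 = 2294322.
JDN 2294322 in the tabular Islamic calendar is 21 Muharram 977 AH.

21 Muharram 977 AH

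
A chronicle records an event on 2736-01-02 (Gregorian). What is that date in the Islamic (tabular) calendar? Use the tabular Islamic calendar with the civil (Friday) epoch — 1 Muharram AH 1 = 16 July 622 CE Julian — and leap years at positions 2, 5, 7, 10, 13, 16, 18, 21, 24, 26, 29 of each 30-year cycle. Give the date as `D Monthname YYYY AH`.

25 Rabi' al-Thani 2179 AH

Julian Day Number of the source date = 2720364.
Converting JDN 2720364 to the tabular Islamic calendar gives 25 Rabi' al-Thani 2179 AH.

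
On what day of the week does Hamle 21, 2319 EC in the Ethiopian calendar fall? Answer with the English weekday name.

Sunday

Equivalently 31 July 2327 Gregorian, JDN 2571190.
2571190 ≡ 6 (mod 7); counting from Monday = 0 gives Sunday.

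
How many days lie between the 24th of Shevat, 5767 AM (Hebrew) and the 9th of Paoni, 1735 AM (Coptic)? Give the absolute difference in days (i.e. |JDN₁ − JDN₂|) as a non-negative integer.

JDN of the first date = 2454144.
JDN of the second date = 2458651.
|2458651 − 2454144| = 4507.

4507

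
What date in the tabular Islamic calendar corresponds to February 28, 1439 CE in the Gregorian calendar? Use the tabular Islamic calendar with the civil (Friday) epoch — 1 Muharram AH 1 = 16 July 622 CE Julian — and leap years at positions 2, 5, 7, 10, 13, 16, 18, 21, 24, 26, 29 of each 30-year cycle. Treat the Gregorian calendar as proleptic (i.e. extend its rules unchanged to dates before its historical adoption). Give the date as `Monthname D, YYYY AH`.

Both dates share Julian Day Number 2246702; in the tabular Islamic calendar that is 5 Ramadan 842 AH.

Ramadan 5, 842 AH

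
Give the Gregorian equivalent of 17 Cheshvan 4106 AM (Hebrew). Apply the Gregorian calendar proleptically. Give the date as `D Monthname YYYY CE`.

Julian Day Number of the source date = 1847372.
Converting JDN 1847372 to the Gregorian calendar gives 31 October 345 CE.

31 October 345 CE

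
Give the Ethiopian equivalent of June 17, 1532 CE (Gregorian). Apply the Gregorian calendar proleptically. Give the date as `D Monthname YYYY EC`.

Julian Day Number of the source date = 2280779.
Converting JDN 2280779 to the Ethiopian calendar gives 13 Sene 1524 EC.

13 Sene 1524 EC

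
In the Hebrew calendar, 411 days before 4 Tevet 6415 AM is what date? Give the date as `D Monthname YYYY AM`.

The starting date is JDN 2690783; 2690783 − 411 = 2690372.
JDN 2690372 corresponds to 7 Kislev 6414 AM.

7 Kislev 6414 AM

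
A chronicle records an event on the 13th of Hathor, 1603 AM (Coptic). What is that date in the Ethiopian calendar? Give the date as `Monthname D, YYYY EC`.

Both dates share Julian Day Number 2410232; in the Ethiopian calendar that is 13 Hidar 1879 EC.

Hidar 13, 1879 EC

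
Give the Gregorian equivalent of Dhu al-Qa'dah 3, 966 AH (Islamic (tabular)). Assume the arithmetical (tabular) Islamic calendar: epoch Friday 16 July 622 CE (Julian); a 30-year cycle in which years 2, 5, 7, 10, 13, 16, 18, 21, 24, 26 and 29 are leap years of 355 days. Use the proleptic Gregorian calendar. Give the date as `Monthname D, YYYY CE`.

Julian Day Number of the source date = 2290701.
Converting JDN 2290701 to the Gregorian calendar gives 17 August 1559 CE.

August 17, 1559 CE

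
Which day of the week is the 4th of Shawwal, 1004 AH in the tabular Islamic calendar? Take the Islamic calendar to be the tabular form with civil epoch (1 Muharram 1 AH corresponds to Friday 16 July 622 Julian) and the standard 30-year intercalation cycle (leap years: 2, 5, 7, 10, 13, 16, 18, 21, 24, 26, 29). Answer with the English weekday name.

Saturday

In the Gregorian calendar this is 1 June 1596 (JDN 2304139).
2304139 ≡ 5 (mod 7); counting from Monday = 0 gives Saturday.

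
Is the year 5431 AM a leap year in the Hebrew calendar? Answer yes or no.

Hebrew year 5431 is year 16 of its 19-year Metonic cycle; leap years are at positions 3, 6, 8, 11, 14, 17, 19, so it is a common year (12 months).

no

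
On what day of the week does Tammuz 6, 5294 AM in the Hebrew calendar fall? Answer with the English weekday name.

Friday

Equivalently 29 June 1534 Gregorian, JDN 2281521.
JDN 2281521 mod 7 = 4, and JDN 0 was a Monday, so this is a Friday.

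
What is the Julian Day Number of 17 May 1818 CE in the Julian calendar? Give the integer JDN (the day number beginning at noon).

2385219

In the Gregorian calendar the same day is 29 May 1818.
JDN 2451545 is 1 January 2000 CE (Gregorian); the target day is −66326 days from there, so JDN = 2385219.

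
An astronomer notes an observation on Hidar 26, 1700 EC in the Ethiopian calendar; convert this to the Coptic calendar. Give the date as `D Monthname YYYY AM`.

26 Hathor 1424 AM

Both dates share Julian Day Number 2344866; in the Coptic calendar that is 26 Hathor 1424 AM.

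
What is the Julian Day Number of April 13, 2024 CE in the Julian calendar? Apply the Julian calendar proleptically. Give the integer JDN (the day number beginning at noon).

2460427

In the Gregorian calendar the same day is 26 April 2024.
JDN 2451545 is 1 January 2000 CE (Gregorian); the target day is +8882 days from there, so JDN = 2460427.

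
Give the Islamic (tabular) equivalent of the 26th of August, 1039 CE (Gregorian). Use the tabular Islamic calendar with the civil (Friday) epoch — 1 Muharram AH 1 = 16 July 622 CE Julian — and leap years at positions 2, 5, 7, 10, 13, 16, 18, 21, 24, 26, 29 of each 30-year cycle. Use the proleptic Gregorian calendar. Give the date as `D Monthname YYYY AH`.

27 Dhu al-Qa'dah 430 AH

Julian Day Number of the source date = 2100784.
Converting JDN 2100784 to the tabular Islamic calendar gives 27 Dhu al-Qa'dah 430 AH.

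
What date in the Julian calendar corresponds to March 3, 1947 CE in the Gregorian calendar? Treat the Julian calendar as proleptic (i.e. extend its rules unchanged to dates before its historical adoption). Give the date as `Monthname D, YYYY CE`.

February 18, 1947 CE

The Julian–Gregorian offset here is 13 days (Julian trailing).
3 March 1947 Gregorian − 13 days → 18 February 1947 Julian.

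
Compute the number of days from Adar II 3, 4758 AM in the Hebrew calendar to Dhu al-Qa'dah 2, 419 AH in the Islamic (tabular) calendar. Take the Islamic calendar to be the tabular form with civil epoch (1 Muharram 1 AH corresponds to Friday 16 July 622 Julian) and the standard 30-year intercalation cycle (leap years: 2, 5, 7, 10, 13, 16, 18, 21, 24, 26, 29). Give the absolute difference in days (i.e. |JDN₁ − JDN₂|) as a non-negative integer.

JDN of the first date = 2085640.
JDN of the second date = 2096861.
|2096861 − 2085640| = 11221.

11221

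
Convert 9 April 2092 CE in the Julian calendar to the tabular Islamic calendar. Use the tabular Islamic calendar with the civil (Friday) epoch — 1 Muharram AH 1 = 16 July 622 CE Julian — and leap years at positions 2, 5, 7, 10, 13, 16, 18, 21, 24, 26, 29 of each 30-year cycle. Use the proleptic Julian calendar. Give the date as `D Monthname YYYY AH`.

The source date corresponds to 22 April 2092 in the Gregorian calendar (JDN 2485260).
That day falls on 15 Dhu al-Qa'dah 1515 AH in the tabular Islamic calendar.

15 Dhu al-Qa'dah 1515 AH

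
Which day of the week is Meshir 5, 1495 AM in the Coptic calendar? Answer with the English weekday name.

In the Gregorian calendar this is 10 February 1779 (JDN 2370867).
JDN 2370867 mod 7 = 2, and JDN 0 was a Monday, so this is a Wednesday.

Wednesday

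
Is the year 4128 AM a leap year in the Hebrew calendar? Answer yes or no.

Hebrew year 4128 is year 5 of its 19-year Metonic cycle; leap years are at positions 3, 6, 8, 11, 14, 17, 19, so it is a common year (12 months).

no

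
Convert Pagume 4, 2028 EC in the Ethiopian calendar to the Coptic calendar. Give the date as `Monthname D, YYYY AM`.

Pi Kogi Enavot 4, 1752 AM

The source date corresponds to 9 September 2036 in the Gregorian calendar (JDN 2464946).
That day falls on 4 Pi Kogi Enavot 1752 AM in the Coptic calendar.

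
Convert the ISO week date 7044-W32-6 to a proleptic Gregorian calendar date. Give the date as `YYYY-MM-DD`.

ISO week 1 of 7044 is the week containing the first Thursday of 7044.
Week 32, day 6 (Saturday) lands on 7044-08-10.

7044-08-10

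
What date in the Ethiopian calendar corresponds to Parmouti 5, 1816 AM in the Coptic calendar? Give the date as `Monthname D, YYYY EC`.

Miyazya 5, 2092 EC

The source date corresponds to 14 April 2100 in the Gregorian calendar (JDN 2488173).
That day falls on 5 Miyazya 2092 EC in the Ethiopian calendar.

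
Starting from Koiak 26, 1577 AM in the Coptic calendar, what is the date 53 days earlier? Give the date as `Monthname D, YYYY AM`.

Hathor 3, 1577 AM

JDN of Koiak 26, 1577 AM = 2400779.
2400779 − 53 = 2400726.
JDN 2400726 in the Coptic calendar is Hathor 3, 1577 AM.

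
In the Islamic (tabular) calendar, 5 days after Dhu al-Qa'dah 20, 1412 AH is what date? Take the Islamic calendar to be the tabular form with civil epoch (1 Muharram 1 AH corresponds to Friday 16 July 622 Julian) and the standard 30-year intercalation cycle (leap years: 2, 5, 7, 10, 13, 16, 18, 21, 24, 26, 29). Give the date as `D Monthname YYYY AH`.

Counting 5 days forward from JDN 2448765 reaches JDN 2448770, which is 25 Dhu al-Qa'dah 1412 AH.

25 Dhu al-Qa'dah 1412 AH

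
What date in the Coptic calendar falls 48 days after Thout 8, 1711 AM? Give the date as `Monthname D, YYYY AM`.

Paopi 26, 1711 AM

JDN of Thout 8, 1711 AM = 2449614.
2449614 + 48 = 2449662.
JDN 2449662 in the Coptic calendar is Paopi 26, 1711 AM.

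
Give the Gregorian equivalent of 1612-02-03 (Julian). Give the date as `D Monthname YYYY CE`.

13 February 1612 CE

At this point the Julian calendar is 10 days behind the Gregorian.
3 February 1612 Julian + 10 days → 13 February 1612 Gregorian.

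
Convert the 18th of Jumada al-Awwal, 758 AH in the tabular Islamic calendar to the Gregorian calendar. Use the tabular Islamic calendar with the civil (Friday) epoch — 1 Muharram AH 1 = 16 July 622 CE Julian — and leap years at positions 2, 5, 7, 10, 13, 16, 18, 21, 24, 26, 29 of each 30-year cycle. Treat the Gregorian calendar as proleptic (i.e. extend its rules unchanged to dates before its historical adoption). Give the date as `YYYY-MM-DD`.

1357-05-17

Julian Day Number of the source date = 2216831.
Converting JDN 2216831 to the Gregorian calendar gives 17 May 1357 CE.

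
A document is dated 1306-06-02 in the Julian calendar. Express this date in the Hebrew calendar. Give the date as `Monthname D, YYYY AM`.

Sivan 19, 5066 AM

Julian Day Number of the source date = 2198227.
Converting JDN 2198227 to the Hebrew calendar gives 19 Sivan 5066 AM.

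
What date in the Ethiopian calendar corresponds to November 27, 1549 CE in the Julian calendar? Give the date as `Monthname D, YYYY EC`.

The source date corresponds to 7 December 1549 in the proleptic Gregorian calendar (JDN 2287161).
That day falls on 1 Tahsas 1542 EC in the Ethiopian calendar.

Tahsas 1, 1542 EC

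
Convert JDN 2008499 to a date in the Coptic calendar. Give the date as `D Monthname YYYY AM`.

25 Koiak 503 AM

JDN 2008499 is 25 December 786 in the proleptic Gregorian calendar.
In the Coptic calendar that day is 25 Koiak 503 AM.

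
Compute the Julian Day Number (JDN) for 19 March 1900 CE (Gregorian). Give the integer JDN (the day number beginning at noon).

2415098

JDN 2400001 is 17 November 1858 CE (Gregorian), MJD 0; the target day is +15097 days from there, so JDN = 2415098.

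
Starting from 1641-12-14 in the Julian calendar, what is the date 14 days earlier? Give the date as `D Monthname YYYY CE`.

30 November 1641 CE

Counting 14 days back from JDN 2320781 reaches JDN 2320767, which is 30 November 1641 CE.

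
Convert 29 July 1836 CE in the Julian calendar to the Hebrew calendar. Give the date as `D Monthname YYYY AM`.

Both dates share Julian Day Number 2391867; in the Hebrew calendar that is 27 Av 5596 AM.

27 Av 5596 AM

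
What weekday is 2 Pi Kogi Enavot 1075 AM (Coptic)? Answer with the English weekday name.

Sunday

This is JDN 2217669 (2 September 1359 Gregorian).
JDN 2217669 mod 7 = 6, and JDN 0 was a Monday, so this is a Sunday.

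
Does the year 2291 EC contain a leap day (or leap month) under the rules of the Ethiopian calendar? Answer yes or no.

yes

2291 mod 4 = 3; in the Ethiopian calendar a year is leap when year mod 4 = 3, so it is a leap year.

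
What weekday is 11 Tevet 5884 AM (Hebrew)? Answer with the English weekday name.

Wednesday

In the Gregorian calendar this is 29 December 2123 (JDN 2496832).
2496832 ≡ 2 (mod 7); counting from Monday = 0 gives Wednesday.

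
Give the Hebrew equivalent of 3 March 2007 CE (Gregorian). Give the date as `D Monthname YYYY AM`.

13 Adar 5767 AM

Both dates share Julian Day Number 2454163; in the Hebrew calendar that is 13 Adar 5767 AM.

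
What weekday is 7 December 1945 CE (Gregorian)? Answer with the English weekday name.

Friday

Since JDN mod 7 = 4 (0 = Monday), the day is Friday.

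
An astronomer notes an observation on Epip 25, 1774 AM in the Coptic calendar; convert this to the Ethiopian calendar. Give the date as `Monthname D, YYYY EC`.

The source date corresponds to 1 August 2058 in the Gregorian calendar (JDN 2472942).
That day falls on 25 Hamle 2050 EC in the Ethiopian calendar.

Hamle 25, 2050 EC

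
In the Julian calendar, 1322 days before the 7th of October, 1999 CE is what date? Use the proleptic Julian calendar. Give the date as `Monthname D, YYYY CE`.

February 23, 1996 CE

JDN of the 7th of October, 1999 CE = 2451472.
2451472 − 1322 = 2450150.
JDN 2450150 in the Julian calendar is February 23, 1996 CE.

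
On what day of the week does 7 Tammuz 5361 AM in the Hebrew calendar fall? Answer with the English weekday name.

This is JDN 2306001 (7 July 1601 Gregorian).
2306001 ≡ 5 (mod 7); counting from Monday = 0 gives Saturday.

Saturday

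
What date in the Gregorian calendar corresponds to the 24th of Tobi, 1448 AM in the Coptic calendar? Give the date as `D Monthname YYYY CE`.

Julian Day Number of the source date = 2353690.
Converting JDN 2353690 to the Gregorian calendar gives 31 January 1732 CE.

31 January 1732 CE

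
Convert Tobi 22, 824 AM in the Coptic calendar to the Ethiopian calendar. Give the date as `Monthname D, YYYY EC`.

The source date corresponds to 25 January 1108 in the proleptic Gregorian calendar (JDN 2125772).
That day falls on 22 Tir 1100 EC in the Ethiopian calendar.

Tir 22, 1100 EC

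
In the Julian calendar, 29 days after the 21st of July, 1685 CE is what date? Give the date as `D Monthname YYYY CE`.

Counting 29 days forward from JDN 2336706 reaches JDN 2336735, which is 19 August 1685 CE.

19 August 1685 CE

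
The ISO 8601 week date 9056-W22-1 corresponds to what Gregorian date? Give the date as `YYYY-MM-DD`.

9056-05-26

ISO week 1 of 9056 is the week containing the first Thursday of 9056.
Week 22, day 1 (Monday) lands on 9056-05-26.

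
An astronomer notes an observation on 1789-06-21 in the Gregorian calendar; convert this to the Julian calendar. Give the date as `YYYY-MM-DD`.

1789-06-10

The Julian–Gregorian offset here is 11 days (Julian trailing).
21 June 1789 Gregorian − 11 days → 10 June 1789 Julian.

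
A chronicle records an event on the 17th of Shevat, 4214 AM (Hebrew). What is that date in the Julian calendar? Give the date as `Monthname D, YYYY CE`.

The source date corresponds to 2 February 454 in the proleptic Gregorian calendar (JDN 1886913).
That day falls on 1 February 454 CE in the Julian calendar.

February 1, 454 CE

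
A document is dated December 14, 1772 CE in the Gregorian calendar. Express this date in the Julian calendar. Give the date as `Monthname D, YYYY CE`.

For dates in this range the Gregorian date is 11 days ahead of the Julian.
14 December 1772 Gregorian − 11 days → 3 December 1772 Julian.

December 3, 1772 CE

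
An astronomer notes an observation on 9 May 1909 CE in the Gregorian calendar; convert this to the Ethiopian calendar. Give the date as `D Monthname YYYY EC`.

Both dates share Julian Day Number 2418436; in the Ethiopian calendar that is 1 Ginbot 1901 EC.

1 Ginbot 1901 EC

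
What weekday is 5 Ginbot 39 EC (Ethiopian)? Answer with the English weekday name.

Sunday

Equivalently 28 April 47 Gregorian, JDN 1738344.
1738344 ≡ 6 (mod 7); counting from Monday = 0 gives Sunday.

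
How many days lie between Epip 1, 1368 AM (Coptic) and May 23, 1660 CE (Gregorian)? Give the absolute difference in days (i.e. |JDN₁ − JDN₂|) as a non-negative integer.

2879

JDN of the first date = 2324627.
JDN of the second date = 2327506.
|2327506 − 2324627| = 2879.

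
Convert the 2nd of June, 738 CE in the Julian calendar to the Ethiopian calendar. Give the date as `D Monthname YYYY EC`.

Both dates share Julian Day Number 1990765; in the Ethiopian calendar that is 8 Sene 730 EC.

8 Sene 730 EC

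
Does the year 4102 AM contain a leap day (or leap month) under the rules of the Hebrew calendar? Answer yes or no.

yes

Hebrew year 4102 is year 17 of its 19-year Metonic cycle; leap years are at positions 3, 6, 8, 11, 14, 17, 19, so it is a leap year (13 months).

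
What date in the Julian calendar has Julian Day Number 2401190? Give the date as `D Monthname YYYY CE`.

6 February 1862 CE

JDN 2401190 is 18 February 1862 in the Gregorian calendar.
In the Julian calendar that day is 6 February 1862 CE.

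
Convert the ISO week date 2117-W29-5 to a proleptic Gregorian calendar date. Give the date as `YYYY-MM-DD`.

2117-07-23

ISO week 1 of 2117 is the week containing the first Thursday of 2117.
Week 29, day 5 (Friday) lands on 2117-07-23.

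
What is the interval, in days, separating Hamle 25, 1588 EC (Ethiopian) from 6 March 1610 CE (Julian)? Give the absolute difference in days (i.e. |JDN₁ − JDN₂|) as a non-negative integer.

JDN of the first date = 2304197.
JDN of the second date = 2309175.
|2309175 − 2304197| = 4978.

4978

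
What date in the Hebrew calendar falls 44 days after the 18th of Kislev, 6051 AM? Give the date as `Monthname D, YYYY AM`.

JDN of the 18th of Kislev, 6051 AM = 2557820.
2557820 + 44 = 2557864.
JDN 2557864 in the Hebrew calendar is Shevat 4, 6051 AM.

Shevat 4, 6051 AM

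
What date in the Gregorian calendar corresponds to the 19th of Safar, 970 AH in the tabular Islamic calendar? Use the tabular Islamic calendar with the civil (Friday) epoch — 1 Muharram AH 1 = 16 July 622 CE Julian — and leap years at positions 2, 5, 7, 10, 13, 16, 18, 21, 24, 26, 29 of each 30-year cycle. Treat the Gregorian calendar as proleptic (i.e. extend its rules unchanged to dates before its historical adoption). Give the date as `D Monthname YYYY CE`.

28 October 1562 CE

Julian Day Number of the source date = 2291869.
Converting JDN 2291869 to the Gregorian calendar gives 28 October 1562 CE.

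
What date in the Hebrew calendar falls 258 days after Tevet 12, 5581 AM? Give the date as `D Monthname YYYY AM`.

4 Elul 5581 AM

The starting date is JDN 2386152; 2386152 + 258 = 2386410.
JDN 2386410 corresponds to 4 Elul 5581 AM.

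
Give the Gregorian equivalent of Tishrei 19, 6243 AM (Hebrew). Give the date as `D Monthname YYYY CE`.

Both dates share Julian Day Number 2627867; in the Gregorian calendar that is 2 October 2482 CE.

2 October 2482 CE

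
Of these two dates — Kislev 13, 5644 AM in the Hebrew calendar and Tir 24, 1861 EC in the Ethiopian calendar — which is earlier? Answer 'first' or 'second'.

First date → JDN 2409157; second date → JDN 2403729.
JDN 2403729 < JDN 2409157, so the second date is earlier.

second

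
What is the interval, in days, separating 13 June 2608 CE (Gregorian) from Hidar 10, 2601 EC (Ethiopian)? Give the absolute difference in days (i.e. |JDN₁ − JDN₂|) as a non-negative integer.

First date → JDN 2673776; second date → JDN 2673940.
The interval is |2673776 − 2673940| = 164 days.

164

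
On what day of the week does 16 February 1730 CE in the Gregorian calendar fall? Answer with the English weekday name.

Thursday

JDN 2352976 mod 7 = 3, and JDN 0 was a Monday, so this is a Thursday.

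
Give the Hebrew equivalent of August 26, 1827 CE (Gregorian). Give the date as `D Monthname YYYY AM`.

3 Elul 5587 AM

Julian Day Number of the source date = 2388595.
Converting JDN 2388595 to the Hebrew calendar gives 3 Elul 5587 AM.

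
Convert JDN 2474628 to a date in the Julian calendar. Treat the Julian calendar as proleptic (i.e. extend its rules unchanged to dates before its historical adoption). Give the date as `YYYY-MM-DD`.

The Gregorian equivalent of JDN 2474628 is 14 March 2063.
In the Julian calendar that day is 2063-03-01.

2063-03-01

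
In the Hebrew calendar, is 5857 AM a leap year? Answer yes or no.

no

Hebrew year 5857 is year 5 of its 19-year Metonic cycle; leap years are at positions 3, 6, 8, 11, 14, 17, 19, so it is a common year (12 months).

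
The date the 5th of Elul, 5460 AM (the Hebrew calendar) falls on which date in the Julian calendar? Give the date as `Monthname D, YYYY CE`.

The source date corresponds to 20 August 1700 in the Gregorian calendar (JDN 2342204).
That day falls on 9 August 1700 CE in the Julian calendar.

August 9, 1700 CE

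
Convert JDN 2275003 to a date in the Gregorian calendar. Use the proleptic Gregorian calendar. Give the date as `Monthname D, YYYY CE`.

August 24, 1516 CE

Counting from JDN 2299161 = 15 Oct 1582 gives an offset of -24158 days.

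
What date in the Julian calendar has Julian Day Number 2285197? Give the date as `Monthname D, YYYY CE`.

July 12, 1544 CE

The proleptic Gregorian equivalent of JDN 2285197 is 22 July 1544.
In the Julian calendar that day is July 12, 1544 CE.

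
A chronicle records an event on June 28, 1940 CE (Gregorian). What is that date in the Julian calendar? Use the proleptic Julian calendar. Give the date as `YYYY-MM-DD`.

For dates in this range the Gregorian date is 13 days ahead of the Julian.
28 June 1940 Gregorian − 13 days → 15 June 1940 Julian.

1940-06-15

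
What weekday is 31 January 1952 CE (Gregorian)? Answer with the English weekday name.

Thursday

JDN 2434043 mod 7 = 3, and JDN 0 was a Monday, so this is a Thursday.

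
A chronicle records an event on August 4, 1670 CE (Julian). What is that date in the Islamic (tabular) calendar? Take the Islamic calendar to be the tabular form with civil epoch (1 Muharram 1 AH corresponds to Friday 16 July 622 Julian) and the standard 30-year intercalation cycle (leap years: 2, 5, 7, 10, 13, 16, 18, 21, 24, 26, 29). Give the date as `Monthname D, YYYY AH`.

Julian Day Number of the source date = 2331241.
Converting JDN 2331241 to the tabular Islamic calendar gives 27 Rabi' al-Awwal 1081 AH.

Rabi' al-Awwal 27, 1081 AH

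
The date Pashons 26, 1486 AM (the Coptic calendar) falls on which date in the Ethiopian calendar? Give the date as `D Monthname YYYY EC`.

Both dates share Julian Day Number 2367691; in the Ethiopian calendar that is 26 Ginbot 1762 EC.

26 Ginbot 1762 EC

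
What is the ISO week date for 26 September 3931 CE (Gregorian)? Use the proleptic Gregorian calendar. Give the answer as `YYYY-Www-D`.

3931-W39-6

The weekday is Saturday (ISO weekday 6).
That Saturday belongs to ISO week 39 of ISO year 3931.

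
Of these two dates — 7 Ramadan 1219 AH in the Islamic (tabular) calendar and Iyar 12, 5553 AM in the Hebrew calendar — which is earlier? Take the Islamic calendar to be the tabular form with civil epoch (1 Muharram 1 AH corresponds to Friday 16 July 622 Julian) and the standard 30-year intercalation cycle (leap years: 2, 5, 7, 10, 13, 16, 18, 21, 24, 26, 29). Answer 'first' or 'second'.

Converting both to JDN: 2380301 vs 2376054; the smaller is the second.

second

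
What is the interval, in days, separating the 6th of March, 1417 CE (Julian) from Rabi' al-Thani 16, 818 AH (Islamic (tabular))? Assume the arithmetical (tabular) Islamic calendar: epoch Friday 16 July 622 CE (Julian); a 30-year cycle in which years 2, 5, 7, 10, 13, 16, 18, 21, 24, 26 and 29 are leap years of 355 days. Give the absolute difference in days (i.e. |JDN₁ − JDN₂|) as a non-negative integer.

620

JDN of the first date = 2238682.
JDN of the second date = 2238062.
|2238062 − 2238682| = 620.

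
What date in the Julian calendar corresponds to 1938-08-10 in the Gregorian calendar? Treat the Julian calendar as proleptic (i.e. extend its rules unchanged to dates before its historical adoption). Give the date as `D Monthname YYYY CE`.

28 July 1938 CE

For dates in this range the Gregorian date is 13 days ahead of the Julian.
10 August 1938 Gregorian − 13 days → 28 July 1938 Julian.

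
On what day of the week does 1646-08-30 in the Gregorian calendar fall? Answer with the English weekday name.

JDN 2322491 mod 7 = 3, and JDN 0 was a Monday, so this is a Thursday.

Thursday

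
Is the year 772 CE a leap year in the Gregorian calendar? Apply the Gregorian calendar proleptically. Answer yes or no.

772 is divisible by 4 and not by 100, so it is a leap year.

yes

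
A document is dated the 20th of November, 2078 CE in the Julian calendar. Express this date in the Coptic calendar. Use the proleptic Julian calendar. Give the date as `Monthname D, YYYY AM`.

Hathor 24, 1795 AM

Julian Day Number of the source date = 2480371.
Converting JDN 2480371 to the Coptic calendar gives 24 Hathor 1795 AM.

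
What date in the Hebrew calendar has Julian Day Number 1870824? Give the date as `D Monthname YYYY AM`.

22 Tevet 4170 AM

The proleptic Gregorian equivalent of JDN 1870824 is 15 January 410.
In the Hebrew calendar that day is 22 Tevet 4170 AM.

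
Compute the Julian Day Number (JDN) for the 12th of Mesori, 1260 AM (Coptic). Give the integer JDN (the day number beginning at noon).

Equivalently 15 August 1544 (proleptic Gregorian).
JDN 2299161 is 15 October 1582 CE (Gregorian); the target day is −13940 days from there, so JDN = 2285221.

2285221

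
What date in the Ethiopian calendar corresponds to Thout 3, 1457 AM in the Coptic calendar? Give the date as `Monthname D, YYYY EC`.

Both dates share Julian Day Number 2356836; in the Ethiopian calendar that is 3 Meskerem 1733 EC.

Meskerem 3, 1733 EC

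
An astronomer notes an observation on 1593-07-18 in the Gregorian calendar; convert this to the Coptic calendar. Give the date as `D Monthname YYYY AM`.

14 Epip 1309 AM

Both dates share Julian Day Number 2303090; in the Coptic calendar that is 14 Epip 1309 AM.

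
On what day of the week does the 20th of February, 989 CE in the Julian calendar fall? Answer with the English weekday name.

In the proleptic Gregorian calendar this is 25 February 989 (JDN 2082341).
Since JDN mod 7 = 2 (0 = Monday), the day is Wednesday.

Wednesday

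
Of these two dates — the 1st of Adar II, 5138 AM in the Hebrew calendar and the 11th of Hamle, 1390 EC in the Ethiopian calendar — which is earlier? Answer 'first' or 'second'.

First date → JDN 2224432; second date → JDN 2231863.
JDN 2224432 < JDN 2231863, so the first date is earlier.

first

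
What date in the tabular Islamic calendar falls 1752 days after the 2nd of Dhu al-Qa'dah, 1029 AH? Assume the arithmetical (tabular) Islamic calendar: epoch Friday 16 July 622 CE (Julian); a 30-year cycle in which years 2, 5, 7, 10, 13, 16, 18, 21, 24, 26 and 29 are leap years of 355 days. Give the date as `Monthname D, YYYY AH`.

Shawwal 11, 1034 AH

The starting date is JDN 2313025; 2313025 + 1752 = 2314777.
JDN 2314777 corresponds to Shawwal 11, 1034 AH.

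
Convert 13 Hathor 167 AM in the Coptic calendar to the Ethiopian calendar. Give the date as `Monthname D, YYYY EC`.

Hidar 13, 443 EC

The source date corresponds to 10 November 450 in the proleptic Gregorian calendar (JDN 1885733).
That day falls on 13 Hidar 443 EC in the Ethiopian calendar.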